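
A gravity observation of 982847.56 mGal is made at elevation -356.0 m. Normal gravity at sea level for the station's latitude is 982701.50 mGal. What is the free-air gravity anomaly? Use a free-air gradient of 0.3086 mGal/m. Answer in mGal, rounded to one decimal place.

36.2

Free-air correction = 0.3086 × -356.0 = -109.86 mGal
Free-air anomaly = 982847.56 − 982701.50 + (-109.86) = 36.20 mGal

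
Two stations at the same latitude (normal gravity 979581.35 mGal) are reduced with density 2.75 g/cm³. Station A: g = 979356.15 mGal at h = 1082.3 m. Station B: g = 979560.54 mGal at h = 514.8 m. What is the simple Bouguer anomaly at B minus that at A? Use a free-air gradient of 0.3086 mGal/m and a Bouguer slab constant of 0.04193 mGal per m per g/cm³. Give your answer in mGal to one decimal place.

Δg_SB(A) = 979356.15 − 979581.35 + 0.3086×1082.3 − 0.04193×2.75×1082.3 = -16.00 mGal
Δg_SB(B) = 979560.54 − 979581.35 + 0.3086×514.8 − 0.04193×2.75×514.8 = 78.70 mGal
Difference = 78.70 − (-16.00) = 94.70 mGal

94.7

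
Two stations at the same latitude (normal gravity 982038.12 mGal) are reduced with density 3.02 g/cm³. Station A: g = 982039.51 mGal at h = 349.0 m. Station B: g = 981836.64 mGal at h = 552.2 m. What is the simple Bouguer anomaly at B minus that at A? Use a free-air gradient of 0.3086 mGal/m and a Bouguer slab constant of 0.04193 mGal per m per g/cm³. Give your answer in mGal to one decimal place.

-165.9

Δg_SB(A) = 982039.51 − 982038.12 + 0.3086×349.0 − 0.04193×3.02×349.0 = 64.90 mGal
Δg_SB(B) = 981836.64 − 982038.12 + 0.3086×552.2 − 0.04193×3.02×552.2 = -101.00 mGal
Difference = -101.00 − (64.90) = -165.90 mGal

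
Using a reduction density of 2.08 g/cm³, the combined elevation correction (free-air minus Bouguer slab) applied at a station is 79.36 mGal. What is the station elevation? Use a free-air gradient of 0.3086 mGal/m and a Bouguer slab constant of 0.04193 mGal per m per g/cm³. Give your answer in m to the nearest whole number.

Combined gradient = 0.3086 − 0.04193 × 2.08 = 0.2213856 mGal/m
h = 79.36 / 0.2213856 = 358.47 m

358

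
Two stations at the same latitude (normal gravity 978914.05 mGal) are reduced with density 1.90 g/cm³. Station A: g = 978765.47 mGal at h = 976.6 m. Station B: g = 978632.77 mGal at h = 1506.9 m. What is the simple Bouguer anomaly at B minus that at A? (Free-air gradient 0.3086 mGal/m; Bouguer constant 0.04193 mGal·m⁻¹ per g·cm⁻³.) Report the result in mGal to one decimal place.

-11.3

Δg_SB(A) = 978765.47 − 978914.05 + 0.3086×976.6 − 0.04193×1.90×976.6 = 75.00 mGal
Δg_SB(B) = 978632.77 − 978914.05 + 0.3086×1506.9 − 0.04193×1.90×1506.9 = 63.70 mGal
Difference = 63.70 − (75.00) = -11.30 mGal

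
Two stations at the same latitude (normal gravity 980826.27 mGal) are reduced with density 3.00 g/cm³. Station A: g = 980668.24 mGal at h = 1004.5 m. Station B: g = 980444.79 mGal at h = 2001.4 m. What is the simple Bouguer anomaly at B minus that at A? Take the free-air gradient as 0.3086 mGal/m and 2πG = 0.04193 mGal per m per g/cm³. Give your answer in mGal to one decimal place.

-41.2

Δg_SB(A) = 980668.24 − 980826.27 + 0.3086×1004.5 − 0.04193×3.00×1004.5 = 25.60 mGal
Δg_SB(B) = 980444.79 − 980826.27 + 0.3086×2001.4 − 0.04193×3.00×2001.4 = -15.60 mGal
Difference = -15.60 − (25.60) = -41.20 mGal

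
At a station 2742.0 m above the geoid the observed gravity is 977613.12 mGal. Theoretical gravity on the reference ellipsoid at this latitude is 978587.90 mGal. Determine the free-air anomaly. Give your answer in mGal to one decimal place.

Free-air correction = 0.3086 × 2742.0 = 846.18 mGal
Free-air anomaly = 977613.12 − 978587.90 + (846.18) = -128.60 mGal

-128.6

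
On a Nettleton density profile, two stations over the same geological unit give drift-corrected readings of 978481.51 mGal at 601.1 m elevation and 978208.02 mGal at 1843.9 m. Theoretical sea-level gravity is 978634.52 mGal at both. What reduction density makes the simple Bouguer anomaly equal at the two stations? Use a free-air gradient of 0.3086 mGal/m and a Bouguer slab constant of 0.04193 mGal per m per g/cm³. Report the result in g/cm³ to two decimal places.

2.11

Δg_obs = 978208.02 − 978481.51 = -273.49 mGal over Δh = 1843.9 − 601.1 = 1242.8 m
Equal Bouguer anomalies ⇒ Δg_obs + (0.3086 − 0.04193ρ)·Δh = 0
0.3086 − 0.04193ρ = −Δg_obs/Δh = 0.22006
ρ = (0.3086 − 0.22006) / 0.04193 = 2.11 g/cm³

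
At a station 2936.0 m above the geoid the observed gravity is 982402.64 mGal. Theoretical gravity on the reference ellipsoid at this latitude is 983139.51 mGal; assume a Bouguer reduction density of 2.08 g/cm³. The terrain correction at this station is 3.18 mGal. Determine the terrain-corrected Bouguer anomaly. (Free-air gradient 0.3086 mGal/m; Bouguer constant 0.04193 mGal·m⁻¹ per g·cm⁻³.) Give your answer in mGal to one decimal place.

Free-air correction = 0.3086 × 2936.0 = 906.05 mGal
Free-air anomaly = 982402.64 − 983139.51 + (906.05) = 169.18 mGal
Bouguer slab correction = 0.04193 × 2.08 × 2936.0 = 256.06 mGal
Simple Bouguer anomaly = 169.18 − (256.06) = -86.88 mGal
Complete Bouguer anomaly = -86.88 + 3.18 = -83.70 mGal

-83.7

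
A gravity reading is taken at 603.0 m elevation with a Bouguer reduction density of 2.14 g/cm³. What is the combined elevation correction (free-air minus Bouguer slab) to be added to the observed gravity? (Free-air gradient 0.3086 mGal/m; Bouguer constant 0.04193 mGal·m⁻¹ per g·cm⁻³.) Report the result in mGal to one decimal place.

132.0

Combined gradient = 0.3086 − 0.04193 × 2.14 = 0.2188698 mGal/m
Combined elevation correction = 0.2188698 × 603.0 = 132.0 mGal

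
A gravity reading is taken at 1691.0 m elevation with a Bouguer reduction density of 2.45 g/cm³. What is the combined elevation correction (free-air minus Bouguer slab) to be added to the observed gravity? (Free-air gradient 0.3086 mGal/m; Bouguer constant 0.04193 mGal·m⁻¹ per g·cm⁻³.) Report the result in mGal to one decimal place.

Combined gradient = 0.3086 − 0.04193 × 2.45 = 0.2058715 mGal/m
Combined elevation correction = 0.2058715 × 1691.0 = 348.1 mGal

348.1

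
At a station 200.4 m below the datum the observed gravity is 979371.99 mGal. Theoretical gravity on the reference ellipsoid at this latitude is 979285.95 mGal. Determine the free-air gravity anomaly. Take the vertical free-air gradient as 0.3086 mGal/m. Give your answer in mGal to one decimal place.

Free-air correction = 0.3086 × -200.4 = -61.84 mGal
Free-air anomaly = 979371.99 − 979285.95 + (-61.84) = 24.20 mGal

24.2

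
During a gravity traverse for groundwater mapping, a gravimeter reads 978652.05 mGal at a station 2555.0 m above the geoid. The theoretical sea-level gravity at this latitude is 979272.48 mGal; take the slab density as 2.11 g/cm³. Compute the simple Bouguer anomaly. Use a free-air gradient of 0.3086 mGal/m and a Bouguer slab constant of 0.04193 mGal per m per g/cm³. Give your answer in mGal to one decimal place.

Free-air correction = 0.3086 × 2555.0 = 788.47 mGal
Free-air anomaly = 978652.05 − 979272.48 + (788.47) = 168.04 mGal
Bouguer slab correction = 0.04193 × 2.11 × 2555.0 = 226.05 mGal
Simple Bouguer anomaly = 168.04 − (226.05) = -58.01 mGal

-58.0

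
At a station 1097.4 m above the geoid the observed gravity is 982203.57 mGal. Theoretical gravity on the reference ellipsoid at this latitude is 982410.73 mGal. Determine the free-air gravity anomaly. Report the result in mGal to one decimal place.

Free-air correction = 0.3086 × 1097.4 = 338.66 mGal
Free-air anomaly = 982203.57 − 982410.73 + (338.66) = 131.50 mGal

131.5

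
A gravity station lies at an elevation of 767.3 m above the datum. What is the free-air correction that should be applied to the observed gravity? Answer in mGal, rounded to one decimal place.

Free-air correction = 0.3086 × 767.3 = 236.8 mGal

236.8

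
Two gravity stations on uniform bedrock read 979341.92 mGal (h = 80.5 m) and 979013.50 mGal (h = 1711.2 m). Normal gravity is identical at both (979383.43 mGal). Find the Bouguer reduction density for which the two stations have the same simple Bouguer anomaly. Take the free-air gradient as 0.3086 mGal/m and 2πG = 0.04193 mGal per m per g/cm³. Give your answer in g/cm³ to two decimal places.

Δg_obs = 979013.50 − 979341.92 = -328.42 mGal over Δh = 1711.2 − 80.5 = 1630.7 m
Equal Bouguer anomalies ⇒ Δg_obs + (0.3086 − 0.04193ρ)·Δh = 0
0.3086 − 0.04193ρ = −Δg_obs/Δh = 0.20140
ρ = (0.3086 − 0.20140) / 0.04193 = 2.56 g/cm³

2.56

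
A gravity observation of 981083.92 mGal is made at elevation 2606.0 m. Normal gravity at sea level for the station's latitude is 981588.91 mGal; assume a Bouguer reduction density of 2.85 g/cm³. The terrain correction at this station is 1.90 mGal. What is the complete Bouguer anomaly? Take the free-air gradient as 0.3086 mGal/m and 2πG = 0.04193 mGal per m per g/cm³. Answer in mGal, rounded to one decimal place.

-10.3

Free-air correction = 0.3086 × 2606.0 = 804.21 mGal
Free-air anomaly = 981083.92 − 981588.91 + (804.21) = 299.22 mGal
Bouguer slab correction = 0.04193 × 2.85 × 2606.0 = 311.42 mGal
Simple Bouguer anomaly = 299.22 − (311.42) = -12.20 mGal
Complete Bouguer anomaly = -12.20 + 1.90 = -10.30 mGal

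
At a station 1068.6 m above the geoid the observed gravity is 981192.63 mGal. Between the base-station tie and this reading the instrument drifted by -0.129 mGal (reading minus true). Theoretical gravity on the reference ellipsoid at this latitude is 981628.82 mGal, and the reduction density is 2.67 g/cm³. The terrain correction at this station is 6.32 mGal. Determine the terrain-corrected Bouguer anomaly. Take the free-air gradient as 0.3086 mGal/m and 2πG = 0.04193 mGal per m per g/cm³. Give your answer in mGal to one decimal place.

-219.6

Drift-corrected reading = 981192.63 − (-0.129) = 981192.759 mGal
Free-air correction = 0.3086 × 1068.6 = 329.77 mGal
Free-air anomaly = 981192.759 − 981628.82 + (329.77) = -106.291 mGal
Bouguer slab correction = 0.04193 × 2.67 × 1068.6 = 119.63 mGal
Simple Bouguer anomaly = -106.291 − (119.63) = -225.921 mGal
Complete Bouguer anomaly = -225.921 + 6.32 = -219.601 mGal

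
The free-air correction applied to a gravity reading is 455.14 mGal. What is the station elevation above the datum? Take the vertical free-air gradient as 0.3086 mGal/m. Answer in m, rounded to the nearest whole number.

1475

h = 455.14 / 0.3086 = 1474.85 m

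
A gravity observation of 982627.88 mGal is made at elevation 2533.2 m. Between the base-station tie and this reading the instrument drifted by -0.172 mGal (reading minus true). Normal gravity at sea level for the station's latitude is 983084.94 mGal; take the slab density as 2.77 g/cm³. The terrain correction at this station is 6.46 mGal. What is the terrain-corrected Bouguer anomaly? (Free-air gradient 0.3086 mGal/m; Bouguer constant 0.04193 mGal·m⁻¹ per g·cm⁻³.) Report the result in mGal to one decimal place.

Drift-corrected reading = 982627.88 − (-0.172) = 982628.052 mGal
Free-air correction = 0.3086 × 2533.2 = 781.75 mGal
Free-air anomaly = 982628.052 − 983084.94 + (781.75) = 324.862 mGal
Bouguer slab correction = 0.04193 × 2.77 × 2533.2 = 294.22 mGal
Simple Bouguer anomaly = 324.862 − (294.22) = 30.642 mGal
Complete Bouguer anomaly = 30.642 + 6.46 = 37.102 mGal

37.1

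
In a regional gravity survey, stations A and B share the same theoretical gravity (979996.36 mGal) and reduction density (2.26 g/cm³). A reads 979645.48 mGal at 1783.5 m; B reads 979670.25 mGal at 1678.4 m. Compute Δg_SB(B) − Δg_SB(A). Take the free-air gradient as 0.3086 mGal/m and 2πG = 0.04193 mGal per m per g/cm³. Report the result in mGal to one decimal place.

2.3

Δg_SB(A) = 979645.48 − 979996.36 + 0.3086×1783.5 − 0.04193×2.26×1783.5 = 30.50 mGal
Δg_SB(B) = 979670.25 − 979996.36 + 0.3086×1678.4 − 0.04193×2.26×1678.4 = 32.80 mGal
Difference = 32.80 − (30.50) = 2.30 mGal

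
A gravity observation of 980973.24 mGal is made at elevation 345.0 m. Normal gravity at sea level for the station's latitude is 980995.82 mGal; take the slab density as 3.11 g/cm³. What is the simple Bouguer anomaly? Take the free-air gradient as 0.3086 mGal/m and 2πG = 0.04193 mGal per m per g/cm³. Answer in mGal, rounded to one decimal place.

38.9

Free-air correction = 0.3086 × 345.0 = 106.47 mGal
Free-air anomaly = 980973.24 − 980995.82 + (106.47) = 83.89 mGal
Bouguer slab correction = 0.04193 × 3.11 × 345.0 = 44.99 mGal
Simple Bouguer anomaly = 83.89 − (44.99) = 38.90 mGal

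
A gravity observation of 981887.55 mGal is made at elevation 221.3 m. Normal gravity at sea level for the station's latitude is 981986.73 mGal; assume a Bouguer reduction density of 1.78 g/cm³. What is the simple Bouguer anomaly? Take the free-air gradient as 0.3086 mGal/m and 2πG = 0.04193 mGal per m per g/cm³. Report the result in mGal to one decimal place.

-47.4

Free-air correction = 0.3086 × 221.3 = 68.29 mGal
Free-air anomaly = 981887.55 − 981986.73 + (68.29) = -30.89 mGal
Bouguer slab correction = 0.04193 × 1.78 × 221.3 = 16.52 mGal
Simple Bouguer anomaly = -30.89 − (16.52) = -47.41 mGal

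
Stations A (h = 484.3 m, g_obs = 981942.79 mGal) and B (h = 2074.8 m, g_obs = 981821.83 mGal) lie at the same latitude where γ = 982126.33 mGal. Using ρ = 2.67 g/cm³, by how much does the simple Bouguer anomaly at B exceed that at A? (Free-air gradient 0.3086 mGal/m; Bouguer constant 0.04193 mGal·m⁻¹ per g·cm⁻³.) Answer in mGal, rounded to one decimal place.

191.8

Δg_SB(A) = 981942.79 − 982126.33 + 0.3086×484.3 − 0.04193×2.67×484.3 = -88.30 mGal
Δg_SB(B) = 981821.83 − 982126.33 + 0.3086×2074.8 − 0.04193×2.67×2074.8 = 103.50 mGal
Difference = 103.50 − (-88.30) = 191.80 mGal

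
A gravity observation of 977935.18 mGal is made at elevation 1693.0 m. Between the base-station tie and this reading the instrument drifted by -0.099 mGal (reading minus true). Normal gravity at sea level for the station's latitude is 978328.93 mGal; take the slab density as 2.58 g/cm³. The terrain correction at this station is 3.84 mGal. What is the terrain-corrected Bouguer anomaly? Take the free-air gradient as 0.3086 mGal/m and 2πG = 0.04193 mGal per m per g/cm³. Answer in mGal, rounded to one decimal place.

Drift-corrected reading = 977935.18 − (-0.099) = 977935.279 mGal
Free-air correction = 0.3086 × 1693.0 = 522.46 mGal
Free-air anomaly = 977935.279 − 978328.93 + (522.46) = 128.809 mGal
Bouguer slab correction = 0.04193 × 2.58 × 1693.0 = 183.15 mGal
Simple Bouguer anomaly = 128.809 − (183.15) = -54.341 mGal
Complete Bouguer anomaly = -54.341 + 3.84 = -50.501 mGal

-50.5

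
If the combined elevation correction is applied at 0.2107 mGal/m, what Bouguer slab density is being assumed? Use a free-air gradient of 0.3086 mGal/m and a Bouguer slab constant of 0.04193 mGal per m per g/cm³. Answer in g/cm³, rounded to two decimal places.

2.33

0.2107 = 0.3086 − 0.04193 × ρ
ρ = (0.3086 − 0.2107) / 0.04193 = 2.33 g/cm³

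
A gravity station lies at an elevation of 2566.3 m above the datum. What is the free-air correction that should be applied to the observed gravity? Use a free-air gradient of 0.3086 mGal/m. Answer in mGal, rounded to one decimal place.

792.0

Free-air correction = 0.3086 × 2566.3 = 792.0 mGal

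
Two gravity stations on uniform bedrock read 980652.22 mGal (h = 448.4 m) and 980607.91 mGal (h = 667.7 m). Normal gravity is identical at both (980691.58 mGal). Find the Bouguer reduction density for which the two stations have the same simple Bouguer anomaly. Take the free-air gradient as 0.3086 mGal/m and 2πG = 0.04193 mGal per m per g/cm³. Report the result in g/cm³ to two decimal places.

Δg_obs = 980607.91 − 980652.22 = -44.31 mGal over Δh = 667.7 − 448.4 = 219.3 m
Equal Bouguer anomalies ⇒ Δg_obs + (0.3086 − 0.04193ρ)·Δh = 0
0.3086 − 0.04193ρ = −Δg_obs/Δh = 0.20205
ρ = (0.3086 − 0.20205) / 0.04193 = 2.54 g/cm³

2.54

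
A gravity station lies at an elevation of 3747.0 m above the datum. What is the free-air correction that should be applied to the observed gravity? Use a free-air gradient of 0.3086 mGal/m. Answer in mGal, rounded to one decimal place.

Free-air correction = 0.3086 × 3747.0 = 1156.3 mGal

1156.3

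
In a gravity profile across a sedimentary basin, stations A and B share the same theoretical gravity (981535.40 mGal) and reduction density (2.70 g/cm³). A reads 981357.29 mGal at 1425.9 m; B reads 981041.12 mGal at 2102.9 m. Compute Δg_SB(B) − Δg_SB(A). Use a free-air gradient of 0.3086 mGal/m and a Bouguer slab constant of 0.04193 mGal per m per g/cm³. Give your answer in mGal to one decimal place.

-183.9

Δg_SB(A) = 981357.29 − 981535.40 + 0.3086×1425.9 − 0.04193×2.70×1425.9 = 100.50 mGal
Δg_SB(B) = 981041.12 − 981535.40 + 0.3086×2102.9 − 0.04193×2.70×2102.9 = -83.40 mGal
Difference = -83.40 − (100.50) = -183.90 mGal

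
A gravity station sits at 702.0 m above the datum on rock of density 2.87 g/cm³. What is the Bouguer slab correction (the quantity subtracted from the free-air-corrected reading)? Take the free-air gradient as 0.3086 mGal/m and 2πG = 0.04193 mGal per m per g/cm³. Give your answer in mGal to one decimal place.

84.5

Bouguer slab correction = 0.04193 × 2.87 × 702.0 = 84.5 mGal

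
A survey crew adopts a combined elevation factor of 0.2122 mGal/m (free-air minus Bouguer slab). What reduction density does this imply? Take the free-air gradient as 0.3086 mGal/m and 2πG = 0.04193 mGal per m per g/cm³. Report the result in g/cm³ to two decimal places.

2.30

0.2122 = 0.3086 − 0.04193 × ρ
ρ = (0.3086 − 0.2122) / 0.04193 = 2.30 g/cm³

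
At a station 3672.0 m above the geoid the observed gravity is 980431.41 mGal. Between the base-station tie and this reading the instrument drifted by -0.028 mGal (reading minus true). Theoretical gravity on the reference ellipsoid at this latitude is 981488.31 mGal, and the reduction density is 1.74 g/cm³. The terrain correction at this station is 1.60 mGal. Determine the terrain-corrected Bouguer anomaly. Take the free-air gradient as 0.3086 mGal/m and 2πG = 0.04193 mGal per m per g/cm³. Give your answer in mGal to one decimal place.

-190.0

Drift-corrected reading = 980431.41 − (-0.028) = 980431.438 mGal
Free-air correction = 0.3086 × 3672.0 = 1133.18 mGal
Free-air anomaly = 980431.438 − 981488.31 + (1133.18) = 76.308 mGal
Bouguer slab correction = 0.04193 × 1.74 × 3672.0 = 267.90 mGal
Simple Bouguer anomaly = 76.308 − (267.90) = -191.592 mGal
Complete Bouguer anomaly = -191.592 + 1.60 = -189.992 mGal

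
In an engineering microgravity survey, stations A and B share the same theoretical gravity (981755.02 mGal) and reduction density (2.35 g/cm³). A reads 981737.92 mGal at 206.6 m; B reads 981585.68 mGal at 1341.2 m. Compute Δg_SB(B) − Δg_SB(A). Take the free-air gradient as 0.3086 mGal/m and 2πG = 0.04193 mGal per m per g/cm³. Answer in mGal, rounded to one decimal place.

Δg_SB(A) = 981737.92 − 981755.02 + 0.3086×206.6 − 0.04193×2.35×206.6 = 26.30 mGal
Δg_SB(B) = 981585.68 − 981755.02 + 0.3086×1341.2 − 0.04193×2.35×1341.2 = 112.40 mGal
Difference = 112.40 − (26.30) = 86.10 mGal

86.1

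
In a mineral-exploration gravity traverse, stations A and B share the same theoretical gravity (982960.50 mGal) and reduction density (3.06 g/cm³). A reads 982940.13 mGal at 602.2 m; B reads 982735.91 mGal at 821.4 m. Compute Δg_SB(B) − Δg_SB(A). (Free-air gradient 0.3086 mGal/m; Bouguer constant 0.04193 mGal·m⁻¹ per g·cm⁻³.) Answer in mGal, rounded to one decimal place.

Δg_SB(A) = 982940.13 − 982960.50 + 0.3086×602.2 − 0.04193×3.06×602.2 = 88.20 mGal
Δg_SB(B) = 982735.91 − 982960.50 + 0.3086×821.4 − 0.04193×3.06×821.4 = -76.50 mGal
Difference = -76.50 − (88.20) = -164.70 mGal

-164.7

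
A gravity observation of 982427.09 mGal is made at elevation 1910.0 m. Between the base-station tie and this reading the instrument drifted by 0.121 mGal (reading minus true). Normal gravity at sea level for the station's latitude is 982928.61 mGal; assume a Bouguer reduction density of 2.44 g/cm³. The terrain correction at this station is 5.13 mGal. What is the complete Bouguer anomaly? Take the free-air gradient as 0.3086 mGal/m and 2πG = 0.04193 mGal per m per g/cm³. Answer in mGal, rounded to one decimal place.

-102.5

Drift-corrected reading = 982427.09 − (0.121) = 982426.969 mGal
Free-air correction = 0.3086 × 1910.0 = 589.43 mGal
Free-air anomaly = 982426.969 − 982928.61 + (589.43) = 87.789 mGal
Bouguer slab correction = 0.04193 × 2.44 × 1910.0 = 195.41 mGal
Simple Bouguer anomaly = 87.789 − (195.41) = -107.621 mGal
Complete Bouguer anomaly = -107.621 + 5.13 = -102.491 mGal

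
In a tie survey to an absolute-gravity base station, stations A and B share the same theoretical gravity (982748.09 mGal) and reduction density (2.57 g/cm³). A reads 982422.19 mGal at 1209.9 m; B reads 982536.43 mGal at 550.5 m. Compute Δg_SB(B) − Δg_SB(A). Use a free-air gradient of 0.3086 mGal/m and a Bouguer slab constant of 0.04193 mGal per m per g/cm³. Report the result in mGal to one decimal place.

-18.2

Δg_SB(A) = 982422.19 − 982748.09 + 0.3086×1209.9 − 0.04193×2.57×1209.9 = -82.90 mGal
Δg_SB(B) = 982536.43 − 982748.09 + 0.3086×550.5 − 0.04193×2.57×550.5 = -101.10 mGal
Difference = -101.10 − (-82.90) = -18.20 mGal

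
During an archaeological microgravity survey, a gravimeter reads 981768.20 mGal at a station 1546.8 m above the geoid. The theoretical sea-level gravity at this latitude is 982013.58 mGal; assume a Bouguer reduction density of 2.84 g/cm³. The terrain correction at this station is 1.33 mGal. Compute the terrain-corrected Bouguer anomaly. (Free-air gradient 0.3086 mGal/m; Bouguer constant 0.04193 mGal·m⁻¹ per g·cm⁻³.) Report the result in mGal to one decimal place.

49.1

Free-air correction = 0.3086 × 1546.8 = 477.34 mGal
Free-air anomaly = 981768.20 − 982013.58 + (477.34) = 231.96 mGal
Bouguer slab correction = 0.04193 × 2.84 × 1546.8 = 184.19 mGal
Simple Bouguer anomaly = 231.96 − (184.19) = 47.77 mGal
Complete Bouguer anomaly = 47.77 + 1.33 = 49.10 mGal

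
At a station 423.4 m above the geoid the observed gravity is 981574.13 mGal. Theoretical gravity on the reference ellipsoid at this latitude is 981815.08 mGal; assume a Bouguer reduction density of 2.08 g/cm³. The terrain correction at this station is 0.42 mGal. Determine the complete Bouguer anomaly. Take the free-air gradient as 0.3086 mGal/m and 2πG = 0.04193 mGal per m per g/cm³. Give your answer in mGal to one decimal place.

Free-air correction = 0.3086 × 423.4 = 130.66 mGal
Free-air anomaly = 981574.13 − 981815.08 + (130.66) = -110.29 mGal
Bouguer slab correction = 0.04193 × 2.08 × 423.4 = 36.93 mGal
Simple Bouguer anomaly = -110.29 − (36.93) = -147.22 mGal
Complete Bouguer anomaly = -147.22 + 0.42 = -146.80 mGal

-146.8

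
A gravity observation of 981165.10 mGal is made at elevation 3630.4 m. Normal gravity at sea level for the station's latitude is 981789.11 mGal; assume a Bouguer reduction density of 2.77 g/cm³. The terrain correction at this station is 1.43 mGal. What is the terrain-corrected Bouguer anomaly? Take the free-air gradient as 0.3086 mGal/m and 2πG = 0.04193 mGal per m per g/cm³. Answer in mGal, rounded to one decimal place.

76.1

Free-air correction = 0.3086 × 3630.4 = 1120.34 mGal
Free-air anomaly = 981165.10 − 981789.11 + (1120.34) = 496.33 mGal
Bouguer slab correction = 0.04193 × 2.77 × 3630.4 = 421.66 mGal
Simple Bouguer anomaly = 496.33 − (421.66) = 74.67 mGal
Complete Bouguer anomaly = 74.67 + 1.43 = 76.10 mGal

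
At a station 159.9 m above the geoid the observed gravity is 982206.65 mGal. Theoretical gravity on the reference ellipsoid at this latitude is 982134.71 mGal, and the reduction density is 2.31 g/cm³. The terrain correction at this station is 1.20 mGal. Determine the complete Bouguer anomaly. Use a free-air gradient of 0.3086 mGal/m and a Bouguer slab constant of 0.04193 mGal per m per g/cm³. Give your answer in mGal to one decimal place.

107.0

Free-air correction = 0.3086 × 159.9 = 49.35 mGal
Free-air anomaly = 982206.65 − 982134.71 + (49.35) = 121.29 mGal
Bouguer slab correction = 0.04193 × 2.31 × 159.9 = 15.49 mGal
Simple Bouguer anomaly = 121.29 − (15.49) = 105.80 mGal
Complete Bouguer anomaly = 105.80 + 1.20 = 107.00 mGal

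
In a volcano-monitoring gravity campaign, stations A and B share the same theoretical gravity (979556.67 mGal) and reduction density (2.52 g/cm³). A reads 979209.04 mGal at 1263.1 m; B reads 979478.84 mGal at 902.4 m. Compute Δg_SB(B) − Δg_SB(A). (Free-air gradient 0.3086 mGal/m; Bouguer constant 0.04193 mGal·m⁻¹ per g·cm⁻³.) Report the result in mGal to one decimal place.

196.6

Δg_SB(A) = 979209.04 − 979556.67 + 0.3086×1263.1 − 0.04193×2.52×1263.1 = -91.30 mGal
Δg_SB(B) = 979478.84 − 979556.67 + 0.3086×902.4 − 0.04193×2.52×902.4 = 105.30 mGal
Difference = 105.30 − (-91.30) = 196.60 mGal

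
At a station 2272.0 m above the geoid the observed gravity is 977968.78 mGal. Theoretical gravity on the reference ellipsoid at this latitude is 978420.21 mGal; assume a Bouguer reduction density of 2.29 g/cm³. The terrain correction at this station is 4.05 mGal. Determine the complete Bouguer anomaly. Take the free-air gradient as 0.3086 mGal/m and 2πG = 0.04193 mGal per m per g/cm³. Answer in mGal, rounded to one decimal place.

Free-air correction = 0.3086 × 2272.0 = 701.14 mGal
Free-air anomaly = 977968.78 − 978420.21 + (701.14) = 249.71 mGal
Bouguer slab correction = 0.04193 × 2.29 × 2272.0 = 218.16 mGal
Simple Bouguer anomaly = 249.71 − (218.16) = 31.55 mGal
Complete Bouguer anomaly = 31.55 + 4.05 = 35.60 mGal

35.6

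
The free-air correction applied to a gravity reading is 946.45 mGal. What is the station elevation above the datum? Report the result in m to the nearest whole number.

h = 946.45 / 0.3086 = 3066.92 m

3067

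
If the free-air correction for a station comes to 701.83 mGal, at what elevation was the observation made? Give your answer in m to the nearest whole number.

h = 701.83 / 0.3086 = 2274.24 m

2274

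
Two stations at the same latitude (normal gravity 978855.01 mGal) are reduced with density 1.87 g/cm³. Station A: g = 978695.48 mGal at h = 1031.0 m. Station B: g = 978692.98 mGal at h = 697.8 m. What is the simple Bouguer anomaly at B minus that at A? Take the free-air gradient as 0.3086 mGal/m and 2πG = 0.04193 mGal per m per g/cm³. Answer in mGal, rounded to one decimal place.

-79.2

Δg_SB(A) = 978695.48 − 978855.01 + 0.3086×1031.0 − 0.04193×1.87×1031.0 = 77.80 mGal
Δg_SB(B) = 978692.98 − 978855.01 + 0.3086×697.8 − 0.04193×1.87×697.8 = -1.40 mGal
Difference = -1.40 − (77.80) = -79.20 mGal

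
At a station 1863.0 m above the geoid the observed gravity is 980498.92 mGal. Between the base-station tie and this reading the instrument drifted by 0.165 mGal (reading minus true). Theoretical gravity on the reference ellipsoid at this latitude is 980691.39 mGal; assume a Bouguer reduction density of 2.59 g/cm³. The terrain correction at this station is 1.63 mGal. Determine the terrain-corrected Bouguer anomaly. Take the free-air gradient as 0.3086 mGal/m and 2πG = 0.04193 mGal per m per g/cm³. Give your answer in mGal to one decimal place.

181.6

Drift-corrected reading = 980498.92 − (0.165) = 980498.755 mGal
Free-air correction = 0.3086 × 1863.0 = 574.92 mGal
Free-air anomaly = 980498.755 − 980691.39 + (574.92) = 382.285 mGal
Bouguer slab correction = 0.04193 × 2.59 × 1863.0 = 202.32 mGal
Simple Bouguer anomaly = 382.285 − (202.32) = 179.965 mGal
Complete Bouguer anomaly = 179.965 + 1.63 = 181.595 mGal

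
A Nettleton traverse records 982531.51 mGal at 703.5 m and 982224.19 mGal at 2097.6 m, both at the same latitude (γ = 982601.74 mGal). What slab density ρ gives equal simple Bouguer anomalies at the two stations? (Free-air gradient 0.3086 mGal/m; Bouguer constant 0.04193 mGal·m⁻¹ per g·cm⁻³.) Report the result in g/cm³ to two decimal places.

Δg_obs = 982224.19 − 982531.51 = -307.32 mGal over Δh = 2097.6 − 703.5 = 1394.1 m
Equal Bouguer anomalies ⇒ Δg_obs + (0.3086 − 0.04193ρ)·Δh = 0
0.3086 − 0.04193ρ = −Δg_obs/Δh = 0.22044
ρ = (0.3086 − 0.22044) / 0.04193 = 2.10 g/cm³

2.10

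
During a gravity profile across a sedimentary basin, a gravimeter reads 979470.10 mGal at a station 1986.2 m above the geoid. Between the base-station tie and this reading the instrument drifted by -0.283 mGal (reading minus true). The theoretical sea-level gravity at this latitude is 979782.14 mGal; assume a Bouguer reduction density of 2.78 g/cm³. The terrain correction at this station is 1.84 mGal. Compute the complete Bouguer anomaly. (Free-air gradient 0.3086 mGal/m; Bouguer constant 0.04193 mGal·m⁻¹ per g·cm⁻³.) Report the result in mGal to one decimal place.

71.5

Drift-corrected reading = 979470.10 − (-0.283) = 979470.383 mGal
Free-air correction = 0.3086 × 1986.2 = 612.94 mGal
Free-air anomaly = 979470.383 − 979782.14 + (612.94) = 301.183 mGal
Bouguer slab correction = 0.04193 × 2.78 × 1986.2 = 231.52 mGal
Simple Bouguer anomaly = 301.183 − (231.52) = 69.663 mGal
Complete Bouguer anomaly = 69.663 + 1.84 = 71.503 mGal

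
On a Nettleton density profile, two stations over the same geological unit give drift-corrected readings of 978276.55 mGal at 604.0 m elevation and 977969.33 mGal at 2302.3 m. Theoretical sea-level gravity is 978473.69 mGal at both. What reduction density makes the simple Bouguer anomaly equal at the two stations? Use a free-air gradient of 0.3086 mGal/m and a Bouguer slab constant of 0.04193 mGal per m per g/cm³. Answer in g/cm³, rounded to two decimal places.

3.05

Δg_obs = 977969.33 − 978276.55 = -307.22 mGal over Δh = 2302.3 − 604.0 = 1698.3 m
Equal Bouguer anomalies ⇒ Δg_obs + (0.3086 − 0.04193ρ)·Δh = 0
0.3086 − 0.04193ρ = −Δg_obs/Δh = 0.18090
ρ = (0.3086 − 0.18090) / 0.04193 = 3.05 g/cm³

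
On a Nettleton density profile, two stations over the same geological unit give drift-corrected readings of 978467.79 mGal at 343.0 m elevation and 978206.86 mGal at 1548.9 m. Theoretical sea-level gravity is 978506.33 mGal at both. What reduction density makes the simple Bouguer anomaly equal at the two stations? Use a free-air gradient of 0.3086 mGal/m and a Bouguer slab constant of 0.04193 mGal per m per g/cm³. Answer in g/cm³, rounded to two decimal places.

2.20

Δg_obs = 978206.86 − 978467.79 = -260.93 mGal over Δh = 1548.9 − 343.0 = 1205.9 m
Equal Bouguer anomalies ⇒ Δg_obs + (0.3086 − 0.04193ρ)·Δh = 0
0.3086 − 0.04193ρ = −Δg_obs/Δh = 0.21638
ρ = (0.3086 − 0.21638) / 0.04193 = 2.20 g/cm³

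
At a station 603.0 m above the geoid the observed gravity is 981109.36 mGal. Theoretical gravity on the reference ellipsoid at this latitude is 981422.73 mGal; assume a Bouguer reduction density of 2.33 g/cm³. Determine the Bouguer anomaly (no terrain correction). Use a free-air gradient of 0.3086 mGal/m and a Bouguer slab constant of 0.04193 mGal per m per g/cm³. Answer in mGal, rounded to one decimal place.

-186.2

Free-air correction = 0.3086 × 603.0 = 186.09 mGal
Free-air anomaly = 981109.36 − 981422.73 + (186.09) = -127.28 mGal
Bouguer slab correction = 0.04193 × 2.33 × 603.0 = 58.91 mGal
Simple Bouguer anomaly = -127.28 − (58.91) = -186.19 mGal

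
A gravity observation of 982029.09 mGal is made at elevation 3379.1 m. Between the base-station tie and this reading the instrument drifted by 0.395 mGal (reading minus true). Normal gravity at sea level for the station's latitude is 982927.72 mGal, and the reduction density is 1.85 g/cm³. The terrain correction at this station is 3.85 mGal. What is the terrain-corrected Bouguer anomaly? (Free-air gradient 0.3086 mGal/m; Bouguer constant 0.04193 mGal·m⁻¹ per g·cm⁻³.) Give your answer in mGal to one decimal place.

Drift-corrected reading = 982029.09 − (0.395) = 982028.695 mGal
Free-air correction = 0.3086 × 3379.1 = 1042.79 mGal
Free-air anomaly = 982028.695 − 982927.72 + (1042.79) = 143.765 mGal
Bouguer slab correction = 0.04193 × 1.85 × 3379.1 = 262.12 mGal
Simple Bouguer anomaly = 143.765 − (262.12) = -118.355 mGal
Complete Bouguer anomaly = -118.355 + 3.85 = -114.505 mGal

-114.5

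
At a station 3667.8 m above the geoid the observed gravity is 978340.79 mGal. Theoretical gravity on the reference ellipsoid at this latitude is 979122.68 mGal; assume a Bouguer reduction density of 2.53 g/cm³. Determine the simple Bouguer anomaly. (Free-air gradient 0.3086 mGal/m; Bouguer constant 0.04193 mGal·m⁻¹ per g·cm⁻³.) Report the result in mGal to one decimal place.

Free-air correction = 0.3086 × 3667.8 = 1131.88 mGal
Free-air anomaly = 978340.79 − 979122.68 + (1131.88) = 349.99 mGal
Bouguer slab correction = 0.04193 × 2.53 × 3667.8 = 389.09 mGal
Simple Bouguer anomaly = 349.99 − (389.09) = -39.10 mGal

-39.1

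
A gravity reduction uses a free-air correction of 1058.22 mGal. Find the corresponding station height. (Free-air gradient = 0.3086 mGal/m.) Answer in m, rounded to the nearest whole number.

h = 1058.22 / 0.3086 = 3429.10 m

3429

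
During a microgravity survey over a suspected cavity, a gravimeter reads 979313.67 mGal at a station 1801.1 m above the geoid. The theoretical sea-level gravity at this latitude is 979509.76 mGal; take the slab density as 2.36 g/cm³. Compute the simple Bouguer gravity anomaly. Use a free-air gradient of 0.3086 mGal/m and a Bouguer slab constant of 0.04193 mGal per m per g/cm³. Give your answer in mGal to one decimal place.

181.5

Free-air correction = 0.3086 × 1801.1 = 555.82 mGal
Free-air anomaly = 979313.67 − 979509.76 + (555.82) = 359.73 mGal
Bouguer slab correction = 0.04193 × 2.36 × 1801.1 = 178.23 mGal
Simple Bouguer anomaly = 359.73 − (178.23) = 181.50 mGal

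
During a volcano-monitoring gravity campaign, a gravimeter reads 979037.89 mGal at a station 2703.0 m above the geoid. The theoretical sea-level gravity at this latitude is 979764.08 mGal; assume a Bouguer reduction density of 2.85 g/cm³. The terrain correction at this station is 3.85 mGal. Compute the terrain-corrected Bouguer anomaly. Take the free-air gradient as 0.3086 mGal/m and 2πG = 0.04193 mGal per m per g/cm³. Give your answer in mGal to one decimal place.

-211.2

Free-air correction = 0.3086 × 2703.0 = 834.15 mGal
Free-air anomaly = 979037.89 − 979764.08 + (834.15) = 107.96 mGal
Bouguer slab correction = 0.04193 × 2.85 × 2703.0 = 323.01 mGal
Simple Bouguer anomaly = 107.96 − (323.01) = -215.05 mGal
Complete Bouguer anomaly = -215.05 + 3.85 = -211.20 mGal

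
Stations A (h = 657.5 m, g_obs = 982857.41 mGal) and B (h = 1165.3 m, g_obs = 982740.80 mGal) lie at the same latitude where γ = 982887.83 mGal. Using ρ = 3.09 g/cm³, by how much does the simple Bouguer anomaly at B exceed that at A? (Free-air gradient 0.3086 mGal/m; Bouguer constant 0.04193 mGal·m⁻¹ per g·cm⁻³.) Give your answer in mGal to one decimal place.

-25.7

Δg_SB(A) = 982857.41 − 982887.83 + 0.3086×657.5 − 0.04193×3.09×657.5 = 87.30 mGal
Δg_SB(B) = 982740.80 − 982887.83 + 0.3086×1165.3 − 0.04193×3.09×1165.3 = 61.60 mGal
Difference = 61.60 − (87.30) = -25.70 mGal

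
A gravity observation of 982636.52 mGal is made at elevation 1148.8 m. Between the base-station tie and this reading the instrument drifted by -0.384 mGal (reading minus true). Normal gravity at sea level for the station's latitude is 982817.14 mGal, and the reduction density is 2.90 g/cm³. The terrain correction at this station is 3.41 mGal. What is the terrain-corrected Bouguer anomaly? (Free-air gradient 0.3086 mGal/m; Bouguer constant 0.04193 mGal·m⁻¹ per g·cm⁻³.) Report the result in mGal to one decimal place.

Drift-corrected reading = 982636.52 − (-0.384) = 982636.904 mGal
Free-air correction = 0.3086 × 1148.8 = 354.52 mGal
Free-air anomaly = 982636.904 − 982817.14 + (354.52) = 174.284 mGal
Bouguer slab correction = 0.04193 × 2.90 × 1148.8 = 139.69 mGal
Simple Bouguer anomaly = 174.284 − (139.69) = 34.594 mGal
Complete Bouguer anomaly = 34.594 + 3.41 = 38.004 mGal

38.0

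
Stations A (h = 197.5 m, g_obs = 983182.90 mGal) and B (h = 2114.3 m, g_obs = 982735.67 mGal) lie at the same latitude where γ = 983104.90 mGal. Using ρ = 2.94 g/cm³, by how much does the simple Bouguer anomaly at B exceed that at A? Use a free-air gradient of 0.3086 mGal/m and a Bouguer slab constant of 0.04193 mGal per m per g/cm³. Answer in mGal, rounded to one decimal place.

Δg_SB(A) = 983182.90 − 983104.90 + 0.3086×197.5 − 0.04193×2.94×197.5 = 114.60 mGal
Δg_SB(B) = 982735.67 − 983104.90 + 0.3086×2114.3 − 0.04193×2.94×2114.3 = 22.60 mGal
Difference = 22.60 − (114.60) = -92.00 mGal

-92.0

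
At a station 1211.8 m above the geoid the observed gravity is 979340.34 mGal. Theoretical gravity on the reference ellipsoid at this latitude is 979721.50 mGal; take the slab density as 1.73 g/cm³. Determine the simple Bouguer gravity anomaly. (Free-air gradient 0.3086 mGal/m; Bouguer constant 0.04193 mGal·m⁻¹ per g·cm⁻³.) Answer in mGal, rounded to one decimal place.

Free-air correction = 0.3086 × 1211.8 = 373.96 mGal
Free-air anomaly = 979340.34 − 979721.50 + (373.96) = -7.20 mGal
Bouguer slab correction = 0.04193 × 1.73 × 1211.8 = 87.90 mGal
Simple Bouguer anomaly = -7.20 − (87.90) = -95.10 mGal

-95.1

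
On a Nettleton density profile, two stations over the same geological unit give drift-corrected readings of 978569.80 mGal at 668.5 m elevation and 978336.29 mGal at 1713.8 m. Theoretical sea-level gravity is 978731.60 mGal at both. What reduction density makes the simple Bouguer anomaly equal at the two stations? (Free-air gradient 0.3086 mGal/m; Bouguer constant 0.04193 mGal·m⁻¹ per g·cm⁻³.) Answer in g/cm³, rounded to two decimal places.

Δg_obs = 978336.29 − 978569.80 = -233.51 mGal over Δh = 1713.8 − 668.5 = 1045.3 m
Equal Bouguer anomalies ⇒ Δg_obs + (0.3086 − 0.04193ρ)·Δh = 0
0.3086 − 0.04193ρ = −Δg_obs/Δh = 0.22339
ρ = (0.3086 − 0.22339) / 0.04193 = 2.03 g/cm³

2.03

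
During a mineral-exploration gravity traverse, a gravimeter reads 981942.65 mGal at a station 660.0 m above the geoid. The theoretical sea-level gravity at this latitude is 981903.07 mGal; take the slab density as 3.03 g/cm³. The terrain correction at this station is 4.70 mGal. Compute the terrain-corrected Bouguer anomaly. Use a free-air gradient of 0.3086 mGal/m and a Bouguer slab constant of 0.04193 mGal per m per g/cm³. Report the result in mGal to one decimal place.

Free-air correction = 0.3086 × 660.0 = 203.68 mGal
Free-air anomaly = 981942.65 − 981903.07 + (203.68) = 243.26 mGal
Bouguer slab correction = 0.04193 × 3.03 × 660.0 = 83.85 mGal
Simple Bouguer anomaly = 243.26 − (83.85) = 159.41 mGal
Complete Bouguer anomaly = 159.41 + 4.70 = 164.11 mGal

164.1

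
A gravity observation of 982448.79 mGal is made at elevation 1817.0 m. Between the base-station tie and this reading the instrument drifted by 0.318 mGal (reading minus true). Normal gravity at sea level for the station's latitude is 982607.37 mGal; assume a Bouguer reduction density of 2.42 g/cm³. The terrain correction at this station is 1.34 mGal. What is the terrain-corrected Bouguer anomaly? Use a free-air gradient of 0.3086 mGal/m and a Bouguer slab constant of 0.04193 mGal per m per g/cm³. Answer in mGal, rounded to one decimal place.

218.8

Drift-corrected reading = 982448.79 − (0.318) = 982448.472 mGal
Free-air correction = 0.3086 × 1817.0 = 560.73 mGal
Free-air anomaly = 982448.472 − 982607.37 + (560.73) = 401.832 mGal
Bouguer slab correction = 0.04193 × 2.42 × 1817.0 = 184.37 mGal
Simple Bouguer anomaly = 401.832 − (184.37) = 217.462 mGal
Complete Bouguer anomaly = 217.462 + 1.34 = 218.802 mGal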